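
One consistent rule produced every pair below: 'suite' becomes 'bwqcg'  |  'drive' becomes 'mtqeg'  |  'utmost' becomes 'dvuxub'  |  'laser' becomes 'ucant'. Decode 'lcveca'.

canvas

Shifts by position in suite: pos 0: s→b (+9), pos 1: u→w (+2), pos 2: i→q (+8), pos 3: t→c (+9), pos 4: e→g (+2) — repeating every 3. The shifts repeat in a cycle of length 3: positions 0,1,… shift by +9, +2, +8, then the pattern repeats.
Reversing it on lcveca: l−9=c, c−2=a, v−8=n, e−9=v, c−2=a, a−8=s.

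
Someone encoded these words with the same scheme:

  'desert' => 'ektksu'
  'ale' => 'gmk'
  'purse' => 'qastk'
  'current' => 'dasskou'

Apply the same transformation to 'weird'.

The shift depends on letter class: consonant d→e is +1, but vowel e→k is +6. The rule splits by letter class: vowels +6, consonants +1.
Applying it to weird: w(cons)+1=x, e(vowel)+6=k, i(vowel)+6=o, r(cons)+1=s, d(cons)+1=e.

xkose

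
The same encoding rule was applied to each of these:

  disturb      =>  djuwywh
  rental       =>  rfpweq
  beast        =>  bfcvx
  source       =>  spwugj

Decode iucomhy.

italics

Each letter shifts forward by its position index (0, 1, 2, …) — the shift grows by one for each successive letter.
Undoing it on iucomhy: i−0=i, u−1=t, c−2=a, o−3=l, m−4=i, h−5=c, y−6=s.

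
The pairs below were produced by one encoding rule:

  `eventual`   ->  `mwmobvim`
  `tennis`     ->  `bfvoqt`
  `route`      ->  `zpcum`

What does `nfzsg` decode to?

A repeating key of period 2 is used — shifts +8, +1 over and over.
Decoding nfzsg: n−8=f, f−1=e, z−8=r, s−1=r, g−8=y.

ferry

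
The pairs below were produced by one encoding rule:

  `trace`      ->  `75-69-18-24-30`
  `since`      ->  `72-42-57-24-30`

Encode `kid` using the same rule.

Each letter becomes 3×(its alphabet position, a=1..z=26) + 15.
Applying it to kid: k=11→48, i=9→42, d=4→27.

48-42-27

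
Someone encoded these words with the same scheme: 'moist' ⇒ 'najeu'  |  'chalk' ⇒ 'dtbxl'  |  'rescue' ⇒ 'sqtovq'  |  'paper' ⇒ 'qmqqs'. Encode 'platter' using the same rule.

qxbfuqs

Shifts by position in moist: pos 0: m→n (+1), pos 1: o→a (+12), pos 2: i→j (+1), pos 3: s→e (+12) — repeating every 2. It's a Vigenère-style cipher with numeric key [1,12]: position i shifts by key[i mod 2].
For platter: p+1=q, l+12=x, a+1=b, t+12=f, t+1=u, e+12=q, r+1=s.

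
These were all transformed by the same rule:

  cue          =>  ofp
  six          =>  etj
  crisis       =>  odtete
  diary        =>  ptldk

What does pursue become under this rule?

bfdefp

The shift depends on letter class: consonant c→o is +12, but vowel u→f is +11. Vowels shift forward by 11 and consonants shift forward by 12.
On pursue: p(cons)+12=b, u(vowel)+11=f, r(cons)+12=d, s(cons)+12=e, u(vowel)+11=f, e(vowel)+11=p.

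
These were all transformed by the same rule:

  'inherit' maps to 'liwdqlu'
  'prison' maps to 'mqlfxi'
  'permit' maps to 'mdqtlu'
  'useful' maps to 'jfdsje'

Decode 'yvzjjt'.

i(8)→l(11) and n(13)→i(8) fit y≡15x+21 (mod 26); the inverse of 15 mod 26 is 7. This is an affine cipher: with a=0,…,z=25, each position x becomes (15x+21) mod 26.
Undoing it on yvzjjt: y(24)→7·(24−21)≡21=v; v(21)→7·(21−21)≡0=a; z(25)→7·(25−21)≡2=c; j(9)→7·(9−21)≡20=u; j(9)→7·(9−21)≡20=u; t(19)→7·(19−21)≡12=m (all mod 26).

vacuum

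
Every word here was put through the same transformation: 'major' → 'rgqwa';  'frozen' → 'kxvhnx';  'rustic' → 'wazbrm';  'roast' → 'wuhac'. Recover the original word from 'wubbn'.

route

In major: m→r is +5, a→g is +6, j→q is +7, o→w is +8 — the shift increases by 1 each position. Letter i (0-indexed) is shifted by i+5, so successive shifts are 5, 6, 7, ….
Reversing it on wubbn: w−5=r, u−6=o, b−7=u, b−8=t, n−9=e.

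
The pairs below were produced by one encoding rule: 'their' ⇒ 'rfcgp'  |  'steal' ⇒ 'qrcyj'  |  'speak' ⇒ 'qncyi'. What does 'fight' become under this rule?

Compare letters: t→r is +24, h→f is +24, e→c is +24 — a constant shift. This is a Caesar cipher with shift 24.
For fight: f+24=d, i+24=g, g+24=e, h+24=f, t+24=r.

dgefr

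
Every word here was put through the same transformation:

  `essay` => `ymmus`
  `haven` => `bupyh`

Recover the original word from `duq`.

Compare letters: e→y is +20, s→m is +20, s→m is +20 — a constant shift. Every letter moves 20 places later in the alphabet, wrapping around z→a.
Decoding duq: d−20=j, u−20=a, q−20=w.

jaw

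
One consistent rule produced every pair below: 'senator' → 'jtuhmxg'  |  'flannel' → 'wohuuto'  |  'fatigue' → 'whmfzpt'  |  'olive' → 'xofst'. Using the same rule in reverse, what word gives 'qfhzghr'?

diagram

This is an affine cipher: with a=0,…,z=25, each position x becomes (3x+7) mod 26.
Decoding qfhzghr: q(16)→9·(16−7)≡3=d; f(5)→9·(5−7)≡8=i; h(7)→9·(7−7)≡0=a; z(25)→9·(25−7)≡6=g; g(6)→9·(6−7)≡17=r; h(7)→9·(7−7)≡0=a; r(17)→9·(17−7)≡12=m (all mod 26).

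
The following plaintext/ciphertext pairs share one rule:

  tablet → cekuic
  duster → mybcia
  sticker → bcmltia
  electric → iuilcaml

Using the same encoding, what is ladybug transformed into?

uemhkyp

Vowels shift forward by 4 and consonants shift forward by 9.
On ladybug: l(cons)+9=u, a(vowel)+4=e, d(cons)+9=m, y(cons)+9=h, b(cons)+9=k, u(vowel)+4=y, g(cons)+9=p.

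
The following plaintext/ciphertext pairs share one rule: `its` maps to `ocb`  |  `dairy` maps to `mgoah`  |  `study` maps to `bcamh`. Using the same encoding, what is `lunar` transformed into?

The shift depends on letter class: consonant t→c is +9, but vowel i→o is +6. Two shifts are in play — +6 for a/e/i/o/u, +9 for every other letter.
On lunar: l(cons)+9=u, u(vowel)+6=a, n(cons)+9=w, a(vowel)+6=g, r(cons)+9=a.

uawga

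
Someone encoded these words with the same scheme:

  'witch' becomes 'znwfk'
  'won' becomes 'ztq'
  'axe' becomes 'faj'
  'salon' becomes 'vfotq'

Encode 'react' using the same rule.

The shift depends on letter class: consonant w→z is +3, but vowel i→n is +5. Two shifts are in play — +5 for a/e/i/o/u, +3 for every other letter.
On react: r(cons)+3=u, e(vowel)+5=j, a(vowel)+5=f, c(cons)+3=f, t(cons)+3=w.

ujffw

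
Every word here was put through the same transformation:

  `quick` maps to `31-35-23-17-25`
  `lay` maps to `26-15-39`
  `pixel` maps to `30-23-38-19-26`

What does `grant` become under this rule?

q is letter #17 and maps to 31: an offset of 14. Letters become their 1-based position plus 14 (so a→15, b→16, …).
On grant: g=7→21, r=18→32, a=1→15, n=14→28, t=20→34.

21-32-15-28-34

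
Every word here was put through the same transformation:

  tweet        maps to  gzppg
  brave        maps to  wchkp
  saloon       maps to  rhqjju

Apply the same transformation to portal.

yjcghq

t(19)→g(6) and w(22)→z(25) fit y≡15x+7 (mod 26); the inverse of 15 mod 26 is 7. Each letter's alphabet position (a=0..z=25) is mapped through 15·x+7 mod 26 — an affine cipher.
For portal: p(15)→15·15+7≡24=y; o(14)→15·14+7≡9=j; r(17)→15·17+7≡2=c; t(19)→15·19+7≡6=g; a(0)→15·0+7≡7=h; l(11)→15·11+7≡16=q (all mod 26).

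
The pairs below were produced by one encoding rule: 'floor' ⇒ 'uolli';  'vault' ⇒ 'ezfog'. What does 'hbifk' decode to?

syrup

Letters are reflected about the middle of the alphabet (position → 25−position): Atbash.
Undoing it on hbifk: h↔s, b↔y, i↔r, f↔u, k↔p.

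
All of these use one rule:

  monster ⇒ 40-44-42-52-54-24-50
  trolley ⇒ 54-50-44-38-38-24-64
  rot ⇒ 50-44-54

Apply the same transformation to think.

The formula is n = 2×(alphabet index, a=1) + 14.
For think: t=20→54, h=8→30, i=9→32, n=14→42, k=11→36.

54-30-32-42-36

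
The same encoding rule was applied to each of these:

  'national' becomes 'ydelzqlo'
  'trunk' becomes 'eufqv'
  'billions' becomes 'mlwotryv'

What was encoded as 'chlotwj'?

Shifts by position in national: pos 0: n→y (+11), pos 1: a→d (+3), pos 2: t→e (+11), pos 3: i→l (+3) — repeating every 2. It's a Vigenère-style cipher with numeric key [11,3]: position i shifts by key[i mod 2].
Undoing it on chlotwj: c−11=r, h−3=e, l−11=a, o−3=l, t−11=i, w−3=t, j−11=y.

reality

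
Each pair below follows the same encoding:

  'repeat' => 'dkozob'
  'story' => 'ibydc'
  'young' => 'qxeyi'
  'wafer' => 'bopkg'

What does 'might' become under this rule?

drqsw

The output letters match the input read backwards, each shifted +10: repeat reversed is taeper. The word is reversed, then every letter is shifted forward by 10.
Applying it to might: reverse → thgim; then shift: t+10=d, h+10=r, g+10=q, i+10=s, m+10=w.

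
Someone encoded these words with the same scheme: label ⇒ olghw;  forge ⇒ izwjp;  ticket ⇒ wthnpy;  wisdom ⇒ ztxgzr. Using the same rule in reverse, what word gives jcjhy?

Shifts by position in label: pos 0: l→o (+3), pos 1: a→l (+11), pos 2: b→g (+5), pos 3: e→h (+3), pos 4: l→w (+11) — repeating every 3. A repeating key of period 3 is used — shifts +3, +11, +5 over and over.
Undoing it on jcjhy: j−3=g, c−11=r, j−5=e, h−3=e, y−11=n.

green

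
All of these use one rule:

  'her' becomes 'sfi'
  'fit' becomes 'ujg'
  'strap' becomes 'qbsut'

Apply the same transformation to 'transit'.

The output letters match the input read backwards, each shifted +1: her reversed is reh. The word is reversed, then every letter is shifted forward by 1.
Applying it to transit: reverse → tisnart; then shift: t+1=u, i+1=j, s+1=t, n+1=o, a+1=b, r+1=s, t+1=u.

ujtobsu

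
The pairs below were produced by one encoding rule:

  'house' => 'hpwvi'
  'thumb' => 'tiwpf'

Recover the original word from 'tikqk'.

In house: h→h is +0, o→p is +1, u→w is +2, s→v is +3 — the shift increases by 1 each position. The shift increases by 1 at each position, starting from +0: 0, 1, 2, ….
Reversing it on tikqk: t−0=t, i−1=h, k−2=i, q−3=n, k−4=g.

thing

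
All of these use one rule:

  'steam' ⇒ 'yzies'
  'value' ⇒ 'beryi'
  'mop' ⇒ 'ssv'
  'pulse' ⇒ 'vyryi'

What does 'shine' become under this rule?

The shift depends on letter class: consonant s→y is +6, but vowel e→i is +4. Two shifts are in play — +4 for a/e/i/o/u, +6 for every other letter.
Applying it to shine: s(cons)+6=y, h(cons)+6=n, i(vowel)+4=m, n(cons)+6=t, e(vowel)+4=i.

ynmti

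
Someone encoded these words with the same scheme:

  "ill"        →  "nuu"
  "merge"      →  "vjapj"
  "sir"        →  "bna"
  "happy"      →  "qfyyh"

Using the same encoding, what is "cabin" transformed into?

Two shifts are in play — +5 for a/e/i/o/u, +9 for every other letter.
For cabin: c(cons)+9=l, a(vowel)+5=f, b(cons)+9=k, i(vowel)+5=n, n(cons)+9=w.

lfknw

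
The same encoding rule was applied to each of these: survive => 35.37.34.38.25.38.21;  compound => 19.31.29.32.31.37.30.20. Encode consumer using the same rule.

s is letter #19 and maps to 35: an offset of 16. Each letter is replaced by its alphabet position (a=1..z=26) + 16.
Applying it to consumer: c=3→19, o=15→31, n=14→30, s=19→35, u=21→37, m=13→29, e=5→21, r=18→34.

19.31.30.35.37.29.21.34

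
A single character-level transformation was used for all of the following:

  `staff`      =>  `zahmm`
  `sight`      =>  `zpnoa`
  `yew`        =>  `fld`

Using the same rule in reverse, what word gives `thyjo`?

Compare letters: s→z is +7, t→a is +7, a→h is +7 — a constant shift. Each letter is shifted forward by 7 in the alphabet (a Caesar shift of +7).
Reversing it on thyjo: t−7=m, h−7=a, y−7=r, j−7=c, o−7=h.

march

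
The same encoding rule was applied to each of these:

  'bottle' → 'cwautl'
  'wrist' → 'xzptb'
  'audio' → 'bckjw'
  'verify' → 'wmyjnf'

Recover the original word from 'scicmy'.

rubber

Shifts by position in bottle: pos 0: b→c (+1), pos 1: o→w (+8), pos 2: t→a (+7), pos 3: t→u (+1), pos 4: l→t (+8), pos 5: e→l (+7) — repeating every 3. The shifts repeat in a cycle of length 3: positions 0,1,… shift by +1, +8, +7, then the pattern repeats.
Decoding scicmy: s−1=r, c−8=u, i−7=b, c−1=b, m−8=e, y−7=r.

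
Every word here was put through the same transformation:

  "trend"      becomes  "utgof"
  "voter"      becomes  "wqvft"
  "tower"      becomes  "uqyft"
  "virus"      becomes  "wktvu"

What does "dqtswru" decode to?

corrupt

Shifts by position in trend: pos 0: t→u (+1), pos 1: r→t (+2), pos 2: e→g (+2), pos 3: n→o (+1), pos 4: d→f (+2) — repeating every 3. The shifts repeat in a cycle of length 3: positions 0,1,… shift by +1, +2, +2, then the pattern repeats.
Decoding dqtswru: d−1=c, q−2=o, t−2=r, s−1=r, w−2=u, r−2=p, u−1=t.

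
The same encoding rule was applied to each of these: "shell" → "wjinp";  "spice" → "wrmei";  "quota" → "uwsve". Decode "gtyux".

Shifts by position in shell: pos 0: s→w (+4), pos 1: h→j (+2), pos 2: e→i (+4), pos 3: l→n (+2) — repeating every 2. It's a Vigenère-style cipher with numeric key [4,2]: position i shifts by key[i mod 2].
Undoing it on gtyux: g−4=c, t−2=r, y−4=u, u−2=s, x−4=t.

crust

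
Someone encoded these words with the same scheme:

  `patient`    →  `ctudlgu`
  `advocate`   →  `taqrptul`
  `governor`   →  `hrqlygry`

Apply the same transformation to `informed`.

dgwryvla

p(15)→c(2) and a(0)→t(19) fit y≡11x+19 (mod 26); the inverse of 11 mod 26 is 19. Treating letters as 0–25, the rule is x ↦ 11x + 19 (mod 26).
Applying it to informed: i(8)→11·8+19≡3=d; n(13)→11·13+19≡6=g; f(5)→11·5+19≡22=w; o(14)→11·14+19≡17=r; r(17)→11·17+19≡24=y; m(12)→11·12+19≡21=v; e(4)→11·4+19≡11=l; d(3)→11·3+19≡0=a (all mod 26).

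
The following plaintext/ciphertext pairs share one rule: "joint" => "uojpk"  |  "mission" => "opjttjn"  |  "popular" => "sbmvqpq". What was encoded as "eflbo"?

The output letters match the input read backwards, each shifted +1: joint reversed is tnioj. The word is reversed, then every letter is shifted forward by 1.
Undoing it on eflbo: shift back: e−1=d, f−1=e, l−1=k, b−1=a, o−1=n → dekan; then reverse → naked.

naked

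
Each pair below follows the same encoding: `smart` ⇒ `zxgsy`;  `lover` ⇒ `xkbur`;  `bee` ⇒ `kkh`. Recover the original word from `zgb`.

vat

The output letters match the input read backwards, each shifted +6: smart reversed is trams. Two steps: reverse the string, then apply a Caesar shift of +6.
Decoding zgb: shift back: z−6=t, g−6=a, b−6=v → tav; then reverse → vat.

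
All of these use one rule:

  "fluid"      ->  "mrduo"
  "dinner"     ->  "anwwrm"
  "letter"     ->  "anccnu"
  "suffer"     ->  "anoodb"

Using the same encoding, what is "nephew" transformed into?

The output letters match the input read backwards, each shifted +9: fluid reversed is diulf. The word is reversed, then every letter is shifted forward by 9.
For nephew: reverse → wehpen; then shift: w+9=f, e+9=n, h+9=q, p+9=y, e+9=n, n+9=w.

fnqynw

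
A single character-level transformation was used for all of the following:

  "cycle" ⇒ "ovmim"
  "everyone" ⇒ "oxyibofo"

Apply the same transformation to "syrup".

Two steps: reverse the string, then apply a Caesar shift of +10.
For syrup: reverse → purys; then shift: p+10=z, u+10=e, r+10=b, y+10=i, s+10=c.

zebic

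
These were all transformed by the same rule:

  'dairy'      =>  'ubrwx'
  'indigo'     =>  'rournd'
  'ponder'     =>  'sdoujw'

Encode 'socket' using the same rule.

d(3)→u(20) and a(0)→b(1) fit y≡15x+1 (mod 26); the inverse of 15 mod 26 is 7. Each letter's alphabet position (a=0..z=25) is mapped through 15·x+1 mod 26 — an affine cipher.
Applying it to socket: s(18)→15·18+1≡11=l; o(14)→15·14+1≡3=d; c(2)→15·2+1≡5=f; k(10)→15·10+1≡21=v; e(4)→15·4+1≡9=j; t(19)→15·19+1≡0=a (all mod 26).

ldfvja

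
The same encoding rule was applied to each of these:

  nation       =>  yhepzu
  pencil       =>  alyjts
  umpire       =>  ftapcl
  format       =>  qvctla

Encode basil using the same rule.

It's a Vigenère-style cipher with numeric key [11,7]: position i shifts by key[i mod 2].
On basil: b+11=m, a+7=h, s+11=d, i+7=p, l+11=w.

mhdpw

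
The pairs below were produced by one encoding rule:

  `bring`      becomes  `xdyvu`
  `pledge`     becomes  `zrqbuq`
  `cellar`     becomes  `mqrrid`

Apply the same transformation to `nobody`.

b(1)→x(23) and r(17)→d(3) fit y≡15x+8 (mod 26); the inverse of 15 mod 26 is 7. Treating letters as 0–25, the rule is x ↦ 15x + 8 (mod 26).
For nobody: n(13)→15·13+8≡21=v; o(14)→15·14+8≡10=k; b(1)→15·1+8≡23=x; o(14)→15·14+8≡10=k; d(3)→15·3+8≡1=b; y(24)→15·24+8≡4=e (all mod 26).

vkxkbe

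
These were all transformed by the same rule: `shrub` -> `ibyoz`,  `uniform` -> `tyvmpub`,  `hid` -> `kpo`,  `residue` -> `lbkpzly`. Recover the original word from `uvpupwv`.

opinion

The output letters match the input read backwards, each shifted +7: shrub reversed is burhs. The word is reversed, then every letter is shifted forward by 7.
Decoding uvpupwv: shift back: u−7=n, v−7=o, p−7=i, u−7=n, p−7=i, w−7=p, v−7=o → noinipo; then reverse → opinion.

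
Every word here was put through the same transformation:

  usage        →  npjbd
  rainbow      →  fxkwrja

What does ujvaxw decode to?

normal

The output letters match the input read backwards, each shifted +9: usage reversed is egasu. The word is reversed, then every letter is shifted forward by 9.
Decoding ujvaxw: shift back: u−9=l, j−9=a, v−9=m, a−9=r, x−9=o, w−9=n → lamron; then reverse → normal.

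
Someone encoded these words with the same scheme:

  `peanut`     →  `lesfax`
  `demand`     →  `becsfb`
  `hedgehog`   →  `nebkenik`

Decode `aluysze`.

p(15)→l(11) and e(4)→e(4) fit y≡3x+18 (mod 26); the inverse of 3 mod 26 is 9. Each letter's alphabet position (a=0..z=25) is mapped through 3·x+18 mod 26 — an affine cipher.
Undoing it on aluysze: a(0)→9·(0−18)≡20=u; l(11)→9·(11−18)≡15=p; u(20)→9·(20−18)≡18=s; y(24)→9·(24−18)≡2=c; s(18)→9·(18−18)≡0=a; z(25)→9·(25−18)≡11=l; e(4)→9·(4−18)≡4=e (all mod 26).

upscale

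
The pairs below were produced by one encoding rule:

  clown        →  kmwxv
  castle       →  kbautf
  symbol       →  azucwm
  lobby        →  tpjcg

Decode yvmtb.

Shifts by position in clown: pos 0: c→k (+8), pos 1: l→m (+1), pos 2: o→w (+8), pos 3: w→x (+1) — repeating every 2. It's a Vigenère-style cipher with numeric key [8,1]: position i shifts by key[i mod 2].
Reversing it on yvmtb: y−8=q, v−1=u, m−8=e, t−1=s, b−8=t.

quest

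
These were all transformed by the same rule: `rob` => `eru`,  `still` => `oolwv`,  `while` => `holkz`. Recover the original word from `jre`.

bog

The output letters match the input read backwards, each shifted +3: rob reversed is bor. Two steps: reverse the string, then apply a Caesar shift of +3.
Reversing it on jre: shift back: j−3=g, r−3=o, e−3=b → gob; then reverse → bog.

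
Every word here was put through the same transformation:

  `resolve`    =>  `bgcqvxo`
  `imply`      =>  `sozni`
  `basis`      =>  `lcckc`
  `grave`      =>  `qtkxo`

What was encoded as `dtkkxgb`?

trainer

Shifts by position in resolve: pos 0: r→b (+10), pos 1: e→g (+2), pos 2: s→c (+10), pos 3: o→q (+2) — repeating every 2. A repeating key of period 2 is used — shifts +10, +2 over and over.
Decoding dtkkxgb: d−10=t, t−2=r, k−10=a, k−2=i, x−10=n, g−2=e, b−10=r.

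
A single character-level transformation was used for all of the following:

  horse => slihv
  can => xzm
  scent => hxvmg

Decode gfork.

tulip

Each pair mirrors across the alphabet (h↔s, o↔l, r↔i): positions sum to 25. Letters are reflected about the middle of the alphabet (position → 25−position): Atbash.
Undoing it on gfork: g↔t, f↔u, o↔l, r↔i, k↔p.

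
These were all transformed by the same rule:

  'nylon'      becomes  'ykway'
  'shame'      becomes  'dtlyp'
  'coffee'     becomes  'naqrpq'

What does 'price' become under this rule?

Shifts by position in nylon: pos 0: n→y (+11), pos 1: y→k (+12), pos 2: l→w (+11), pos 3: o→a (+12) — repeating every 2. The shifts repeat in a cycle of length 2: positions 0,1,… shift by +11, +12, then the pattern repeats.
For price: p+11=a, r+12=d, i+11=t, c+12=o, e+11=p.

adtop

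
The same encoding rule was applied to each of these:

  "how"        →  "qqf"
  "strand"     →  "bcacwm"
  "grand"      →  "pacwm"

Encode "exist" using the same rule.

The shift depends on letter class: consonant h→q is +9, but vowel o→q is +2. Vowels shift forward by 2 and consonants shift forward by 9.
On exist: e(vowel)+2=g, x(cons)+9=g, i(vowel)+2=k, s(cons)+9=b, t(cons)+9=c.

ggkbc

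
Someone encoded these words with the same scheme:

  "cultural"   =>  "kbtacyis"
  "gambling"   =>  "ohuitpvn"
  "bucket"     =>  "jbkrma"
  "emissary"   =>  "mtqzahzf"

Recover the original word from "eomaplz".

Shifts by position in cultural: pos 0: c→k (+8), pos 1: u→b (+7), pos 2: l→t (+8), pos 3: t→a (+7) — repeating every 2. The shifts repeat in a cycle of length 2: positions 0,1,… shift by +8, +7, then the pattern repeats.
Decoding eomaplz: e−8=w, o−7=h, m−8=e, a−7=t, p−8=h, l−7=e, z−8=r.

whether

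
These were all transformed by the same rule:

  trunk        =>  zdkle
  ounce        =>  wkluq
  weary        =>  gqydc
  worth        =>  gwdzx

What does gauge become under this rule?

mykmq

t(19)→z(25) and r(17)→d(3) fit y≡11x+24 (mod 26); the inverse of 11 mod 26 is 19. Each letter's alphabet position (a=0..z=25) is mapped through 11·x+24 mod 26 — an affine cipher.
For gauge: g(6)→11·6+24≡12=m; a(0)→11·0+24≡24=y; u(20)→11·20+24≡10=k; g(6)→11·6+24≡12=m; e(4)→11·4+24≡16=q (all mod 26).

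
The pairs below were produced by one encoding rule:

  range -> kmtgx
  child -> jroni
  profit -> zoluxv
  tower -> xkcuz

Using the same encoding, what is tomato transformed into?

Read the word backwards and shift each letter +6.
On tomato: reverse → otamot; then shift: o+6=u, t+6=z, a+6=g, m+6=s, o+6=u, t+6=z.

uzgsuz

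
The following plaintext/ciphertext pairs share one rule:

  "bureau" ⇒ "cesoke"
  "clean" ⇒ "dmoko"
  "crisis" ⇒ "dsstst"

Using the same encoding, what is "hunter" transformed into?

ieouos

The shift depends on letter class: consonant b→c is +1, but vowel u→e is +10. Two shifts are in play — +10 for a/e/i/o/u, +1 for every other letter.
Applying it to hunter: h(cons)+1=i, u(vowel)+10=e, n(cons)+1=o, t(cons)+1=u, e(vowel)+10=o, r(cons)+1=s.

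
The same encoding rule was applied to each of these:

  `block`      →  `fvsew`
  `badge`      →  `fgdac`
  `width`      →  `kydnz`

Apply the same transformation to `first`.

b(1)→f(5) and l(11)→v(21) fit y≡25x+6 (mod 26); the inverse of 25 mod 26 is 25. Each letter's alphabet position (a=0..z=25) is mapped through 25·x+6 mod 26 — an affine cipher.
For first: f(5)→25·5+6≡1=b; i(8)→25·8+6≡24=y; r(17)→25·17+6≡15=p; s(18)→25·18+6≡14=o; t(19)→25·19+6≡13=n (all mod 26).

bypon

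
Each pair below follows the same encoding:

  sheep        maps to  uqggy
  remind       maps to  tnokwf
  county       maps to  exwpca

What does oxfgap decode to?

A repeating key of period 3 is used — shifts +2, +9, +2 over and over.
Undoing it on oxfgap: o−2=m, x−9=o, f−2=d, g−2=e, a−9=r, p−2=n.

modern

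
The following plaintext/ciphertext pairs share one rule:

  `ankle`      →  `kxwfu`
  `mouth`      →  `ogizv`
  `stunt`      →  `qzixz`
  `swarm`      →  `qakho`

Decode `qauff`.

swell

a(0)→k(10) and n(13)→x(23) fit y≡9x+10 (mod 26); the inverse of 9 mod 26 is 3. This is an affine cipher: with a=0,…,z=25, each position x becomes (9x+10) mod 26.
Reversing it on qauff: q(16)→3·(16−10)≡18=s; a(0)→3·(0−10)≡22=w; u(20)→3·(20−10)≡4=e; f(5)→3·(5−10)≡11=l; f(5)→3·(5−10)≡11=l (all mod 26).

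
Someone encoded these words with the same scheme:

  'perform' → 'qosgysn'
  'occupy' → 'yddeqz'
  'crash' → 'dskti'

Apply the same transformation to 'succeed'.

The shift depends on letter class: consonant p→q is +1, but vowel e→o is +10. The rule splits by letter class: vowels +10, consonants +1.
For succeed: s(cons)+1=t, u(vowel)+10=e, c(cons)+1=d, c(cons)+1=d, e(vowel)+10=o, e(vowel)+10=o, d(cons)+1=e.

teddooe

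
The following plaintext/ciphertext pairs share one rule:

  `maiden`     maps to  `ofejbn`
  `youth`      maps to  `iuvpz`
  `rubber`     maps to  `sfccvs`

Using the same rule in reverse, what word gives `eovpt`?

Two steps: reverse the string, then apply a Caesar shift of +1.
Undoing it on eovpt: shift back: e−1=d, o−1=n, v−1=u, p−1=o, t−1=s → dnuos; then reverse → sound.

sound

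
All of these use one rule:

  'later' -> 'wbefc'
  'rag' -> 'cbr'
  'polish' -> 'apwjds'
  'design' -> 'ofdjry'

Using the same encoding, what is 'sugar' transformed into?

Two shifts are in play — +1 for a/e/i/o/u, +11 for every other letter.
On sugar: s(cons)+11=d, u(vowel)+1=v, g(cons)+11=r, a(vowel)+1=b, r(cons)+11=c.

dvrbc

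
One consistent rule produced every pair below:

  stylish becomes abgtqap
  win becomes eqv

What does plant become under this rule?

This is a Caesar cipher with shift 8.
On plant: p+8=x, l+8=t, a+8=i, n+8=v, t+8=b.

xtivb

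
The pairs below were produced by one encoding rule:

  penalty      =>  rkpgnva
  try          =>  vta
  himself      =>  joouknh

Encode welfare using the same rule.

The shift depends on letter class: consonant p→r is +2, but vowel e→k is +6. Vowels shift forward by 6 and consonants shift forward by 2.
For welfare: w(cons)+2=y, e(vowel)+6=k, l(cons)+2=n, f(cons)+2=h, a(vowel)+6=g, r(cons)+2=t, e(vowel)+6=k.

yknhgtk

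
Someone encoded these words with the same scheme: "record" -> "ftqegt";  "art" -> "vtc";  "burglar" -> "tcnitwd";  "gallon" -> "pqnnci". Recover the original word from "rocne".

The output letters match the input read backwards, each shifted +2: record reversed is drocer. The word is reversed, then every letter is shifted forward by 2.
Undoing it on rocne: shift back: r−2=p, o−2=m, c−2=a, n−2=l, e−2=c → pmalc; then reverse → clamp.

clamp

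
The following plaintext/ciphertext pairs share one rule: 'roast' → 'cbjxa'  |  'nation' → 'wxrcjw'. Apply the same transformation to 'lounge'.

The output letters match the input read backwards, each shifted +9: roast reversed is tsaor. Two steps: reverse the string, then apply a Caesar shift of +9.
For lounge: reverse → egnuol; then shift: e+9=n, g+9=p, n+9=w, u+9=d, o+9=x, l+9=u.

npwdxu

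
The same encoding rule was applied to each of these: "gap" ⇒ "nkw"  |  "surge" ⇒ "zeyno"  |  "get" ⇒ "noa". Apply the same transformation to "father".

Vowels shift forward by 10 and consonants shift forward by 7.
On father: f(cons)+7=m, a(vowel)+10=k, t(cons)+7=a, h(cons)+7=o, e(vowel)+10=o, r(cons)+7=y.

mkaooy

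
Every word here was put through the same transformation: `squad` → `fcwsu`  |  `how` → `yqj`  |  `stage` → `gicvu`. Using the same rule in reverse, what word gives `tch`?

far

The output letters match the input read backwards, each shifted +2: squad reversed is dauqs. Two steps: reverse the string, then apply a Caesar shift of +2.
Undoing it on tch: shift back: t−2=r, c−2=a, h−2=f → raf; then reverse → far.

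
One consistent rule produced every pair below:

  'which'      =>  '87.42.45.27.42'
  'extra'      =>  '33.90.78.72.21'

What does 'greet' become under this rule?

w(#23)→87 and h(#8)→42: differences scale by 3, so n = 3·pos + 18. With a=1..z=26, the number is 3·pos + 18.
On greet: g=7→39, r=18→72, e=5→33, e=5→33, t=20→78.

39.72.33.33.78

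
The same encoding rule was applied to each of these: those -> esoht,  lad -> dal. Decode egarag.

The output letters match the input read backwards: those reversed is esoht. The word is simply reversed.
Decoding egarag: then reverse → garage.

garage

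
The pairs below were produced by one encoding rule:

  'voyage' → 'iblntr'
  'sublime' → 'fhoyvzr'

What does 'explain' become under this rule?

rkcynva

It's a constant shift of +13 (ROT13).
On explain: e+13=r, x+13=k, p+13=c, l+13=y, a+13=n, i+13=v, n+13=a.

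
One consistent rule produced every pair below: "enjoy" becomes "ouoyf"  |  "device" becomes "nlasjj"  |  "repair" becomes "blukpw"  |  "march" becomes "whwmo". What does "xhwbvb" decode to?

Shifts by position in enjoy: pos 0: e→o (+10), pos 1: n→u (+7), pos 2: j→o (+5), pos 3: o→y (+10), pos 4: y→f (+7) — repeating every 3. A repeating key of period 3 is used — shifts +10, +7, +5 over and over.
Reversing it on xhwbvb: x−10=n, h−7=a, w−5=r, b−10=r, v−7=o, b−5=w.

narrow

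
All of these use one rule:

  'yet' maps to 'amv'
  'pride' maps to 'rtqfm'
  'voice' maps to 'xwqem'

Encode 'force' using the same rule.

hwtem

Two shifts are in play — +8 for a/e/i/o/u, +2 for every other letter.
On force: f(cons)+2=h, o(vowel)+8=w, r(cons)+2=t, c(cons)+2=e, e(vowel)+8=m.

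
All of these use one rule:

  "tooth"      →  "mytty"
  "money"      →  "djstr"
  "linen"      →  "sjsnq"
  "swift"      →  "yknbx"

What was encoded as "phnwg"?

brick

The output letters match the input read backwards, each shifted +5: tooth reversed is htoot. The word is reversed, then every letter is shifted forward by 5.
Undoing it on phnwg: shift back: p−5=k, h−5=c, n−5=i, w−5=r, g−5=b → kcirb; then reverse → brick.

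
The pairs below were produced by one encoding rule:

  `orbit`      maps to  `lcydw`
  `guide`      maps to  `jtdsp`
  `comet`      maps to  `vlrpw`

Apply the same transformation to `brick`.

ycdvx

Treating letters as 0–25, the rule is x ↦ 23x + 1 (mod 26).
Applying it to brick: b(1)→23·1+1≡24=y; r(17)→23·17+1≡2=c; i(8)→23·8+1≡3=d; c(2)→23·2+1≡21=v; k(10)→23·10+1≡23=x (all mod 26).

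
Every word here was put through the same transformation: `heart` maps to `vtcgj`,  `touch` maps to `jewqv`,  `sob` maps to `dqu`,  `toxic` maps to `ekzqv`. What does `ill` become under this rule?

The word is reversed, then every letter is shifted forward by 2.
On ill: reverse → lli; then shift: l+2=n, l+2=n, i+2=k.

nnk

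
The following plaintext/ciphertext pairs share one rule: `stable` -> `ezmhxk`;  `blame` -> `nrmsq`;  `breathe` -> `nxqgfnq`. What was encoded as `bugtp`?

pound

Shifts by position in stable: pos 0: s→e (+12), pos 1: t→z (+6), pos 2: a→m (+12), pos 3: b→h (+6) — repeating every 2. It's a Vigenère-style cipher with numeric key [12,6]: position i shifts by key[i mod 2].
Decoding bugtp: b−12=p, u−6=o, g−12=u, t−6=n, p−12=d.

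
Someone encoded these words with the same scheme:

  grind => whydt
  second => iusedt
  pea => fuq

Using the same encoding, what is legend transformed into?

buwudt

Compare letters: g→w is +16, r→h is +16, i→y is +16 — a constant shift. Every letter moves 16 places later in the alphabet, wrapping around z→a.
Applying it to legend: l+16=b, e+16=u, g+16=w, e+16=u, n+16=d, d+16=t.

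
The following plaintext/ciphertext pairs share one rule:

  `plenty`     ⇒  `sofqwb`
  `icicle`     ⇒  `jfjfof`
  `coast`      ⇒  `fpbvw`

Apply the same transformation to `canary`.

The shift depends on letter class: consonant p→s is +3, but vowel e→f is +1. Vowels shift forward by 1 and consonants shift forward by 3.
Applying it to canary: c(cons)+3=f, a(vowel)+1=b, n(cons)+3=q, a(vowel)+1=b, r(cons)+3=u, y(cons)+3=b.

fbqbub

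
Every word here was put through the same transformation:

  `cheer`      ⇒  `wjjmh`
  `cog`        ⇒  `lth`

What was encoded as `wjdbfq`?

Read the word backwards and shift each letter +5.
Decoding wjdbfq: shift back: w−5=r, j−5=e, d−5=y, b−5=w, f−5=a, q−5=l → reywal; then reverse → lawyer.

lawyer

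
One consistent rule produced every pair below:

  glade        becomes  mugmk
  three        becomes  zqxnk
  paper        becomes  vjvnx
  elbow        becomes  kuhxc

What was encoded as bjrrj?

valid

Shifts by position in glade: pos 0: g→m (+6), pos 1: l→u (+9), pos 2: a→g (+6), pos 3: d→m (+9) — repeating every 2. It's a Vigenère-style cipher with numeric key [6,9]: position i shifts by key[i mod 2].
Undoing it on bjrrj: b−6=v, j−9=a, r−6=l, r−9=i, j−6=d.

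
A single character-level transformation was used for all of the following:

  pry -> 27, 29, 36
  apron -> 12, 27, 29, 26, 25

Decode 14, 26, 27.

cop

Each letter is replaced by its alphabet position (a=1..z=26) + 11.
Decoding 14, 26, 27: 14→(14−11)÷1=3=c, 26→(26−11)÷1=15=o, 27→(27−11)÷1=16=p.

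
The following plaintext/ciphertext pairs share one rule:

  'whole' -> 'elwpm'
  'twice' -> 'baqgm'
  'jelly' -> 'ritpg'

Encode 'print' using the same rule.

xvqrb

Shifts by position in whole: pos 0: w→e (+8), pos 1: h→l (+4), pos 2: o→w (+8), pos 3: l→p (+4) — repeating every 2. It's a Vigenère-style cipher with numeric key [8,4]: position i shifts by key[i mod 2].
Applying it to print: p+8=x, r+4=v, i+8=q, n+4=r, t+8=b.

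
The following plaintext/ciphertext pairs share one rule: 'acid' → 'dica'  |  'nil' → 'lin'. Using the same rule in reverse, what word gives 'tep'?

pet

The word is simply reversed.
Reversing it on tep: then reverse → pet.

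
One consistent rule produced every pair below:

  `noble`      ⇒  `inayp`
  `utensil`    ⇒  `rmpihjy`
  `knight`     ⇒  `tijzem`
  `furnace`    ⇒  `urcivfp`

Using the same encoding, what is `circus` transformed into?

fjcfrh

n(13)→i(8) and o(14)→n(13) fit y≡5x+21 (mod 26); the inverse of 5 mod 26 is 21. Treating letters as 0–25, the rule is x ↦ 5x + 21 (mod 26).
Applying it to circus: c(2)→5·2+21≡5=f; i(8)→5·8+21≡9=j; r(17)→5·17+21≡2=c; c(2)→5·2+21≡5=f; u(20)→5·20+21≡17=r; s(18)→5·18+21≡7=h (all mod 26).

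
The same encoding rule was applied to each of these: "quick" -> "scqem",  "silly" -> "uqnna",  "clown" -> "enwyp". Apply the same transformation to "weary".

The shift depends on letter class: consonant q→s is +2, but vowel u→c is +8. Two shifts are in play — +8 for a/e/i/o/u, +2 for every other letter.
On weary: w(cons)+2=y, e(vowel)+8=m, a(vowel)+8=i, r(cons)+2=t, y(cons)+2=a.

ymita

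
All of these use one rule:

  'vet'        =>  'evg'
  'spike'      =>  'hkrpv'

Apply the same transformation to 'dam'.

wzn

Letters are reflected about the middle of the alphabet (position → 25−position): Atbash.
For dam: d↔w, a↔z, m↔n.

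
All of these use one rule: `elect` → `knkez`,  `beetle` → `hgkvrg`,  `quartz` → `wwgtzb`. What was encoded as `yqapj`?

sound

Shifts by position in elect: pos 0: e→k (+6), pos 1: l→n (+2), pos 2: e→k (+6), pos 3: c→e (+2) — repeating every 2. The shifts repeat in a cycle of length 2: positions 0,1,… shift by +6, +2, then the pattern repeats.
Reversing it on yqapj: y−6=s, q−2=o, a−6=u, p−2=n, j−6=d.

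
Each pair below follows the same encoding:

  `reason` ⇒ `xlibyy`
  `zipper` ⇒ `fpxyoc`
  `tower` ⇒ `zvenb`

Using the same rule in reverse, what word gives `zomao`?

there

In reason: r→x is +6, e→l is +7, a→i is +8, s→b is +9 — the shift increases by 1 each position. The shift increases by 1 at each position, starting from +6: 6, 7, 8, ….
Undoing it on zomao: z−6=t, o−7=h, m−8=e, a−9=r, o−10=e.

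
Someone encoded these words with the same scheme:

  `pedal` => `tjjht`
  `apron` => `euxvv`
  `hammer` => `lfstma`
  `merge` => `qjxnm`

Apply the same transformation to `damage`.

In pedal: p→t is +4, e→j is +5, d→j is +6, a→h is +7 — the shift increases by 1 each position. Each letter shifts forward by (position + 4), i.e. 4, 5, 6, … — the shift grows by one for each successive letter.
For damage: d+4=h, a+5=f, m+6=s, a+7=h, g+8=o, e+9=n.

hfshon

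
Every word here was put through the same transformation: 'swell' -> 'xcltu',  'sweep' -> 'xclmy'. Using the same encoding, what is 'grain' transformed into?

In swell: s→x is +5, w→c is +6, e→l is +7, l→t is +8 — the shift increases by 1 each position. Letter i (0-indexed) is shifted by i+5, so successive shifts are 5, 6, 7, ….
For grain: g+5=l, r+6=x, a+7=h, i+8=q, n+9=w.

lxhqw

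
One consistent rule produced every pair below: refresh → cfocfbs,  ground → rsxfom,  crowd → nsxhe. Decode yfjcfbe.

Shifts by position in refresh: pos 0: r→c (+11), pos 1: e→f (+1), pos 2: f→o (+9), pos 3: r→c (+11), pos 4: e→f (+1), pos 5: s→b (+9) — repeating every 3. A repeating key of period 3 is used — shifts +11, +1, +9 over and over.
Undoing it on yfjcfbe: y−11=n, f−1=e, j−9=a, c−11=r, f−1=e, b−9=s, e−11=t.

nearest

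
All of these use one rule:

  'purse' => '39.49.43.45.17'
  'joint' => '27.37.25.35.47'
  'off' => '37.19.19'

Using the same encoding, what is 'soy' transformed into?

p(#16)→39 and u(#21)→49: differences scale by 2, so n = 2·pos + 7. Each letter becomes 2×(its alphabet position, a=1..z=26) + 7.
On soy: s=19→45, o=15→37, y=25→57.

45.37.57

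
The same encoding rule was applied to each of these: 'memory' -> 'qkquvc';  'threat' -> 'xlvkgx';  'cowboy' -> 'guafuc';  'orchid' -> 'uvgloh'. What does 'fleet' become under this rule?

Vowels shift forward by 6 and consonants shift forward by 4.
On fleet: f(cons)+4=j, l(cons)+4=p, e(vowel)+6=k, e(vowel)+6=k, t(cons)+4=x.

jpkkx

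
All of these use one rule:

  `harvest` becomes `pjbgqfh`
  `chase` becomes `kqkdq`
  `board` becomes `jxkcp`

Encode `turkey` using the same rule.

In harvest: h→p is +8, a→j is +9, r→b is +10, v→g is +11 — the shift increases by 1 each position. Letter i (0-indexed) is shifted by i+8, so successive shifts are 8, 9, 10, ….
On turkey: t+8=b, u+9=d, r+10=b, k+11=v, e+12=q, y+13=l.

bdbvql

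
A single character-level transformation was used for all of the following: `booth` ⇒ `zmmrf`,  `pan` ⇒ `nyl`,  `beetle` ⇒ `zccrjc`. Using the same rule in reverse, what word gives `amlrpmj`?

This is a Caesar cipher with shift 24.
Decoding amlrpmj: a−24=c, m−24=o, l−24=n, r−24=t, p−24=r, m−24=o, j−24=l.

control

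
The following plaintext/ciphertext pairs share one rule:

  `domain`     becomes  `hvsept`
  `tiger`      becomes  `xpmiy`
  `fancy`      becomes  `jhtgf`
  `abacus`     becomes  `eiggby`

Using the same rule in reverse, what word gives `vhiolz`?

Shifts by position in domain: pos 0: d→h (+4), pos 1: o→v (+7), pos 2: m→s (+6), pos 3: a→e (+4), pos 4: i→p (+7), pos 5: n→t (+6) — repeating every 3. The shifts repeat in a cycle of length 3: positions 0,1,… shift by +4, +7, +6, then the pattern repeats.
Reversing it on vhiolz: v−4=r, h−7=a, i−6=c, o−4=k, l−7=e, z−6=t.

racket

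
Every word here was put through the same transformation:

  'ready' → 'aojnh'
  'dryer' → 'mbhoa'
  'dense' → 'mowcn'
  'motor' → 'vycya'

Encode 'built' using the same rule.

Shifts by position in ready: pos 0: r→a (+9), pos 1: e→o (+10), pos 2: a→j (+9), pos 3: d→n (+10) — repeating every 2. It's a Vigenère-style cipher with numeric key [9,10]: position i shifts by key[i mod 2].
On built: b+9=k, u+10=e, i+9=r, l+10=v, t+9=c.

kervc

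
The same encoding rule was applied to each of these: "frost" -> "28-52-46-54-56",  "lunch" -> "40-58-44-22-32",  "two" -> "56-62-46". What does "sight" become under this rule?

54-34-30-32-56

f(#6)→28 and r(#18)→52: differences scale by 2, so n = 2·pos + 16. With a=1..z=26, the number is 2·pos + 16.
On sight: s=19→54, i=9→34, g=7→30, h=8→32, t=20→56.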